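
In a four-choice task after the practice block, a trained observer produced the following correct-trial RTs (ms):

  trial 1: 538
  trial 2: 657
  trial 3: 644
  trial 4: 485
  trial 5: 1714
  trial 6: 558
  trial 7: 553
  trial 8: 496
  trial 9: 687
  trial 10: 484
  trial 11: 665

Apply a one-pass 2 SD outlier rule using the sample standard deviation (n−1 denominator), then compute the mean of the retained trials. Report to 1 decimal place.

576.7 ms

n = 11, ΣRT = 7481, M = 680.091
Σ(x−M)² = 1232728.91; s = √(1232728.91/10) = 351.102
Cutoffs: 680.091 ± 2·351.102 → [-22.1, 1382.3]
Outside: 1714 → excluded.
Retained (n=10): Σ = 5767, mean = 5767/10 = 576.700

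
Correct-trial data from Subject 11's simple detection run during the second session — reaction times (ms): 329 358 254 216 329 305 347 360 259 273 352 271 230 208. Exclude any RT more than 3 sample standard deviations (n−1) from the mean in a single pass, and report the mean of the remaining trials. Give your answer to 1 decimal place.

292.2 ms

n = 14, ΣRT = 4091, M = 292.214
Σ(x−M)² = 38522.36; s = √(38522.36/13) = 54.436
Cutoffs: 292.214 ± 3·54.436 → [128.9, 455.5]
No RTs fall outside the cutoffs; all 14 retained. Mean = 4091/14 = 292.214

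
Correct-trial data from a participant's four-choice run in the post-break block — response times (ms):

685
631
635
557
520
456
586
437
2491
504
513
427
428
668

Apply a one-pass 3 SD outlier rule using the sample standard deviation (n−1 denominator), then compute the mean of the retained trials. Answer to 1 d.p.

n = 14, ΣRT = 9538, M = 681.286
Σ(x−M)² = 3629460.86; s = √(3629460.86/13) = 528.384
Cutoffs: 681.286 ± 3·528.384 → [-903.9, 2266.4]
Outside: 2491 → excluded.
Retained (n=13): Σ = 7047, mean = 7047/13 = 542.077

542.1 ms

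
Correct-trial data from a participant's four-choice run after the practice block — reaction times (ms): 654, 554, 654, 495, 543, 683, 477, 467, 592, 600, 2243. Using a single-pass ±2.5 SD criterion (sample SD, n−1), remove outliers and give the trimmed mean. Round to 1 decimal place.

n = 11, ΣRT = 7962, M = 723.818
Σ(x−M)² = 2592801.64; s = √(2592801.64/10) = 509.196
Cutoffs: 723.818 ± 2.5·509.196 → [-549.2, 1996.8]
Outside: 2243 → excluded.
Retained (n=10): Σ = 5719, mean = 5719/10 = 571.900

571.9 ms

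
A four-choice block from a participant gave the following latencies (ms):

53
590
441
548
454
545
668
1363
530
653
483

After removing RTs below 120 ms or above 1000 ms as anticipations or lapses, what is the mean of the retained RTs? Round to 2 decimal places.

Excluded: 53, 1363
Retained (n=9): Σ = 4912
Mean = 4912/9 = 545.7778

545.78 ms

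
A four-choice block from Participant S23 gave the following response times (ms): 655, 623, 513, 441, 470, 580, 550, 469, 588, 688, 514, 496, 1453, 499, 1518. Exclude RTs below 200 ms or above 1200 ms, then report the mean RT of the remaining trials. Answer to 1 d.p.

Excluded: 1453, 1518
Retained (n=13): Σ = 7086
Mean = 7086/13 = 545.0769

545.1 ms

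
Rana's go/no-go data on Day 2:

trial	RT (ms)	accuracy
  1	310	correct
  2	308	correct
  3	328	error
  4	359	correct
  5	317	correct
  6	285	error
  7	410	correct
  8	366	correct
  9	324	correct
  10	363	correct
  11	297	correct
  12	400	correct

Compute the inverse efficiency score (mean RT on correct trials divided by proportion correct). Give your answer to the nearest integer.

414 ms

Correct trials (n=10): 310, 308, 359, 317, 410, 366, 324, 363, 297, 400
Mean correct RT = 3454/10 = 345.4000 ms
Proportion correct = 10/12
IES = 345.4000 / (10/12) = 414.480 ms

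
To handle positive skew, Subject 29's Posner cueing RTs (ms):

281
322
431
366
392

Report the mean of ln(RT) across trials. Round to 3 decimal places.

5.871

ln(RT): 5.6384, 5.7746, 6.0661, 5.9026, 5.9713
Σ ln(RT) = 29.3529
Mean = 29.3529/5 = 5.87058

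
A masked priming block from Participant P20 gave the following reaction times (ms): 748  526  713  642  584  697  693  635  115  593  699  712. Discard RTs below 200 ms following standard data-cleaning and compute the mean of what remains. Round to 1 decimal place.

658.4 ms

Excluded: 115
Retained (n=11): Σ = 7242
Mean = 7242/11 = 658.3636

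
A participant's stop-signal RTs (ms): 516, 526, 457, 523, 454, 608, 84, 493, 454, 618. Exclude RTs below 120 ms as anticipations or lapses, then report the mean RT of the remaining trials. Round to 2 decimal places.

516.56 ms

Excluded: 84
Retained (n=9): Σ = 4649
Mean = 4649/9 = 516.5556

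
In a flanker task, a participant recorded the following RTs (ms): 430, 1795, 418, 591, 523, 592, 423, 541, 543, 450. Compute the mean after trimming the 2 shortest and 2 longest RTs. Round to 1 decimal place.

Sorted: 418, 423, 430, 450, 523, 541, 543, 591, 592, 1795
Drop lowest 2 (418, 423) and highest 2 (592, 1795)
Remaining (n=6): Σ = 3078, mean = 3078/6 = 513.000

513.0 ms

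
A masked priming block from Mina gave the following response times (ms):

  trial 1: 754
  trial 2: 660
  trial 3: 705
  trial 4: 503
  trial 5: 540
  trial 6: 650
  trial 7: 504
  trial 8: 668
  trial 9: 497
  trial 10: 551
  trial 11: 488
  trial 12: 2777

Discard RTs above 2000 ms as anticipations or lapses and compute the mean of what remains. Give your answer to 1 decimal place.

592.7 ms

Excluded: 2777
Retained (n=11): Σ = 6520
Mean = 6520/11 = 592.7273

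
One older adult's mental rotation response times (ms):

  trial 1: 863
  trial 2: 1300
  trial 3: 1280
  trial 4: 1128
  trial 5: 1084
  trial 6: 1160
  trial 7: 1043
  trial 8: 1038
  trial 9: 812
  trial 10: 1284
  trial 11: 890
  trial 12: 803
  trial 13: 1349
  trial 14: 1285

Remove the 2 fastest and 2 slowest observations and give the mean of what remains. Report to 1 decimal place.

1105.5 ms

Sorted: 803, 812, 863, 890, 1038, 1043, 1084, 1128, 1160, 1280, 1284, 1285, 1300, 1349
Drop lowest 2 (803, 812) and highest 2 (1300, 1349)
Remaining (n=10): Σ = 11055, mean = 11055/10 = 1105.500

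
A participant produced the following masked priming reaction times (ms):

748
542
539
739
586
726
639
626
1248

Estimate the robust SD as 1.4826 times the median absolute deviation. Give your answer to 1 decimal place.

Sorted: 539, 542, 586, 626, 639, 726, 739, 748, 1248 → median = 639
|x − 639| sorted: 0, 13, 53, 87, 97, 100, 100, 109, 609 → MAD = 97
Robust SD ≈ 1.4826 × 97 = 143.812

143.8 ms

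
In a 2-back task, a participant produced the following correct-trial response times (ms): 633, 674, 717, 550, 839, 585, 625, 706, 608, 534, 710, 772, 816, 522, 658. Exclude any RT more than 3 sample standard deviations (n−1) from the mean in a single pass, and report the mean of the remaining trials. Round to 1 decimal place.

663.3 ms

n = 15, ΣRT = 9949, M = 663.267
Σ(x−M)² = 134128.93; s = √(134128.93/14) = 97.881
Cutoffs: 663.267 ± 3·97.881 → [369.6, 956.9]
No RTs fall outside the cutoffs; all 15 retained. Mean = 9949/15 = 663.267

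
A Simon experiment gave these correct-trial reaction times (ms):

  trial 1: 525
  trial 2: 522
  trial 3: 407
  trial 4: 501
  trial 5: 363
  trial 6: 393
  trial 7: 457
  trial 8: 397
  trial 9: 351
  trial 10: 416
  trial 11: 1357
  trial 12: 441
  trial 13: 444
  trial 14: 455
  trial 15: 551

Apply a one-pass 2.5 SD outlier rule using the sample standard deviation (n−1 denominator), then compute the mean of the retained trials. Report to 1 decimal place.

444.5 ms

n = 15, ΣRT = 7580, M = 505.333
Σ(x−M)² = 826957.33; s = √(826957.33/14) = 243.040
Cutoffs: 505.333 ± 2.5·243.040 → [-102.3, 1112.9]
Outside: 1357 → excluded.
Retained (n=14): Σ = 6223, mean = 6223/14 = 444.500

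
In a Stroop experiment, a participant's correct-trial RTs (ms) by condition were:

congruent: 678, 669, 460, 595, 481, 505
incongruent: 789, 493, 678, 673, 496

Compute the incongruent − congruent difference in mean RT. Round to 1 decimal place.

61.1 ms

M(congruent) = 3388/6 = 564.667
M(incongruent) = 3129/5 = 625.800
Difference = 625.800 − 564.667 = 61.133 ms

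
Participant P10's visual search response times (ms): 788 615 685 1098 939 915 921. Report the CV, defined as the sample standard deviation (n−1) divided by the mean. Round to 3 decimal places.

0.195

n = 7, Σ = 5961, M = 851.5714
Σ(x−M)² = 164967.714; s = √(164967.714/6) = 165.8150
CV = 165.8150 / 851.5714 = 0.19472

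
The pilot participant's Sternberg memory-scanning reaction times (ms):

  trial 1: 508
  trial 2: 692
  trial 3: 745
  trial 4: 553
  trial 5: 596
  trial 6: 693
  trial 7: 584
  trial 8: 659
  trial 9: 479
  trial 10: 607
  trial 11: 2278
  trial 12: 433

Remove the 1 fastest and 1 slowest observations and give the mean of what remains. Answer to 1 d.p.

Sorted: 433, 479, 508, 553, 584, 596, 607, 659, 692, 693, 745, 2278
Drop lowest 1 (433) and highest 1 (2278)
Remaining (n=10): Σ = 6116, mean = 6116/10 = 611.600

611.6 ms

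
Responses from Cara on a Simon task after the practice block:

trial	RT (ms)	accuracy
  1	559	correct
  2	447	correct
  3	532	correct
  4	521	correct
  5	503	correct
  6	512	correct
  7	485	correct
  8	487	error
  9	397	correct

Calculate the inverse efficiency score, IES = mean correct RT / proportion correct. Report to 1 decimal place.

556.3 ms

Correct trials (n=8): 559, 447, 532, 521, 503, 512, 485, 397
Mean correct RT = 3956/8 = 494.5000 ms
Proportion correct = 8/9
IES = 494.5000 / (8/9) = 556.312 ms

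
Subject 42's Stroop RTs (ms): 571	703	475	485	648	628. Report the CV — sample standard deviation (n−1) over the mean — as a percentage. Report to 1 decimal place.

15.7%

n = 6, Σ = 3510, M = 585.0000
Σ(x−M)² = 42038.000; s = √(42038.000/5) = 91.6930
CV = 91.6930 / 585.0000 = 0.15674 = 15.674%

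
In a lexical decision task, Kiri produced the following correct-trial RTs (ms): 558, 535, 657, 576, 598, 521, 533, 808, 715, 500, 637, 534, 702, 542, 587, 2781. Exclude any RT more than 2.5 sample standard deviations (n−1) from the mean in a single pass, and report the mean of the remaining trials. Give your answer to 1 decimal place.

n = 16, ΣRT = 11784, M = 736.500
Σ(x−M)² = 4565344.00; s = √(4565344.00/15) = 551.685
Cutoffs: 736.500 ± 2.5·551.685 → [-642.7, 2115.7]
Outside: 2781 → excluded.
Retained (n=15): Σ = 9003, mean = 9003/15 = 600.200

600.2 ms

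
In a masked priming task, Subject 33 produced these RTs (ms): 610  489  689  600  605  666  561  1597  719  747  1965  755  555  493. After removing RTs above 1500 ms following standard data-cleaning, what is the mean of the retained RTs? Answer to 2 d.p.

624.08 ms

Excluded: 1597, 1965
Retained (n=12): Σ = 7489
Mean = 7489/12 = 624.0833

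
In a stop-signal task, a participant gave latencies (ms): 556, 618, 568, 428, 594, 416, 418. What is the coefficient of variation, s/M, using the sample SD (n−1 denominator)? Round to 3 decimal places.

n = 7, Σ = 3598, M = 514.0000
Σ(x−M)² = 48112.000; s = √(48112.000/6) = 89.5470
CV = 89.5470 / 514.0000 = 0.17422

0.174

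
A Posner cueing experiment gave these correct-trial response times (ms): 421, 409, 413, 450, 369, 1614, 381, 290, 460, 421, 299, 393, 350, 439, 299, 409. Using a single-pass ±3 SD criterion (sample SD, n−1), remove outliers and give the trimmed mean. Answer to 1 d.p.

n = 16, ΣRT = 7417, M = 463.562
Σ(x−M)² = 1454359.94; s = √(1454359.94/15) = 311.380
Cutoffs: 463.562 ± 3·311.380 → [-470.6, 1397.7]
Outside: 1614 → excluded.
Retained (n=15): Σ = 5803, mean = 5803/15 = 386.867

386.9 ms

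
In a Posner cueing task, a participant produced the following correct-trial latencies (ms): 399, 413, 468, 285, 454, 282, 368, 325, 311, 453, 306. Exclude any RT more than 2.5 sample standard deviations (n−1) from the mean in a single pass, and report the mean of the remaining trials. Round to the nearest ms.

n = 11, ΣRT = 4064, M = 369.455
Σ(x−M)² = 50810.73; s = √(50810.73/10) = 71.282
Cutoffs: 369.455 ± 2.5·71.282 → [191.3, 547.7]
No RTs fall outside the cutoffs; all 11 retained. Mean = 4064/11 = 369.455

369 ms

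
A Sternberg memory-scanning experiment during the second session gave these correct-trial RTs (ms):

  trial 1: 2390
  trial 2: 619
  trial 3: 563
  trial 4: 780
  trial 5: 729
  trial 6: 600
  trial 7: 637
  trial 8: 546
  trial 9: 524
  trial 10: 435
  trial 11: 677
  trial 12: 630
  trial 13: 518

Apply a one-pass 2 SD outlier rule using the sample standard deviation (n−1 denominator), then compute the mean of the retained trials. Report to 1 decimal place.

604.8 ms

n = 13, ΣRT = 9648, M = 742.154
Σ(x−M)² = 3043009.69; s = √(3043009.69/12) = 503.571
Cutoffs: 742.154 ± 2·503.571 → [-265.0, 1749.3]
Outside: 2390 → excluded.
Retained (n=12): Σ = 7258, mean = 7258/12 = 604.833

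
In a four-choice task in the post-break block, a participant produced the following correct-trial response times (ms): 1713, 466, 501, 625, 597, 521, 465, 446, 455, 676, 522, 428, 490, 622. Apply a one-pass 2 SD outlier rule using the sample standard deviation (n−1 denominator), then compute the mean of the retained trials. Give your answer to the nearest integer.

n = 14, ΣRT = 8527, M = 609.071
Σ(x−M)² = 1389242.93; s = √(1389242.93/13) = 326.902
Cutoffs: 609.071 ± 2·326.902 → [-44.7, 1262.9]
Outside: 1713 → excluded.
Retained (n=13): Σ = 6814, mean = 6814/13 = 524.154

524 ms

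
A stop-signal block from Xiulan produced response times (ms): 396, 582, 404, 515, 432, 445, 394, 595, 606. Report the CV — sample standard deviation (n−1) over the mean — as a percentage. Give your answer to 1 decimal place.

18.5%

n = 9, Σ = 4369, M = 485.4444
Σ(x−M)² = 64220.222; s = √(64220.222/8) = 89.5965
CV = 89.5965 / 485.4444 = 0.18457 = 18.457%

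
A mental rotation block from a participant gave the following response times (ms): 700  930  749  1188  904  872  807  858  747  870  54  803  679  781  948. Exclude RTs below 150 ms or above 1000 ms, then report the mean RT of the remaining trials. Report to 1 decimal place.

Excluded: 54, 1188
Retained (n=13): Σ = 10648
Mean = 10648/13 = 819.0769

819.1 ms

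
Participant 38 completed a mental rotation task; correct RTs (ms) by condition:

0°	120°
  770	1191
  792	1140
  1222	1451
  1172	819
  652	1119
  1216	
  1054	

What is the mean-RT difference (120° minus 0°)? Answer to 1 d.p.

M(0°) = 6878/7 = 982.571
M(120°) = 5720/5 = 1144.000
Difference = 1144.000 − 982.571 = 161.429 ms

161.4 ms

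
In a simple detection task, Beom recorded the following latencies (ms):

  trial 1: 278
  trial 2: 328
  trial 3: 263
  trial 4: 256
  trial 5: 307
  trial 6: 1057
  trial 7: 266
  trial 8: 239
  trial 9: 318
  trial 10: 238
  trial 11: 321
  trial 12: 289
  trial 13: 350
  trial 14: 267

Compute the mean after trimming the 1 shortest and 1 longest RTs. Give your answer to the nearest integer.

Sorted: 238, 239, 256, 263, 266, 267, 278, 289, 307, 318, 321, 328, 350, 1057
Drop lowest 1 (238) and highest 1 (1057)
Remaining (n=12): Σ = 3482, mean = 3482/12 = 290.167

290 ms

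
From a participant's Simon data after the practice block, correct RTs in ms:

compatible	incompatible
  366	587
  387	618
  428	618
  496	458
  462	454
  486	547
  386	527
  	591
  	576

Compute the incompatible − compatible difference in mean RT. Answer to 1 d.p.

M(compatible) = 3011/7 = 430.143
M(incompatible) = 4976/9 = 552.889
Difference = 552.889 − 430.143 = 122.746 ms

122.7 ms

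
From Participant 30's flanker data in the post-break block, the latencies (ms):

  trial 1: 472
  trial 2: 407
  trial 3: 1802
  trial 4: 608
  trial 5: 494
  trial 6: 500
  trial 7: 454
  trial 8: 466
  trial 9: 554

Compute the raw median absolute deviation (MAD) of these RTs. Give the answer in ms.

40 ms

Sorted: 407, 454, 466, 472, 494, 500, 554, 608, 1802 → median = 494
|x − 494|: 22, 87, 1308, 114, 0, 6, 40, 28, 60
Sorted deviations: 0, 6, 22, 28, 40, 60, 87, 114, 1308 → MAD = 40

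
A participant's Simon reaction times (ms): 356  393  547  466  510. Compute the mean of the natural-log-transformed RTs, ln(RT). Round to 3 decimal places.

6.106

ln(RT): 5.8749, 5.9738, 6.3044, 6.1442, 6.2344
Σ ln(RT) = 30.5318
Mean = 30.5318/5 = 6.10636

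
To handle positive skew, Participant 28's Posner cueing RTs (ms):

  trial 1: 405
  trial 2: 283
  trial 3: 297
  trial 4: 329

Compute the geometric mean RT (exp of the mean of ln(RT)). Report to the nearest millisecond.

ln(RT): 6.0039, 5.6454, 5.6937, 5.7961
Mean ln(RT) = 23.1391/4 = 5.78478
Geometric mean = exp(5.78478) = 325.31 ms

325 ms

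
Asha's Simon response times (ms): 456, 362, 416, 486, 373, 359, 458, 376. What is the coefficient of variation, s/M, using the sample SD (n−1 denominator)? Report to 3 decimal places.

0.122

n = 8, Σ = 3286, M = 410.7500
Σ(x−M)² = 17657.500; s = √(17657.500/7) = 50.2245
CV = 50.2245 / 410.7500 = 0.12228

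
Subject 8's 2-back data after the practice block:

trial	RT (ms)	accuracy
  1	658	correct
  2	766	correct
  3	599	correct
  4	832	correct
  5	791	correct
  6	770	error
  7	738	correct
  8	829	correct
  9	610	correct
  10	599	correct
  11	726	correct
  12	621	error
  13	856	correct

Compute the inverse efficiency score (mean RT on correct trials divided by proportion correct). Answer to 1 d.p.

859.9 ms

Correct trials (n=11): 658, 766, 599, 832, 791, 738, 829, 610, 599, 726, 856
Mean correct RT = 8004/11 = 727.6364 ms
Proportion correct = 11/13
IES = 727.6364 / (11/13) = 859.934 ms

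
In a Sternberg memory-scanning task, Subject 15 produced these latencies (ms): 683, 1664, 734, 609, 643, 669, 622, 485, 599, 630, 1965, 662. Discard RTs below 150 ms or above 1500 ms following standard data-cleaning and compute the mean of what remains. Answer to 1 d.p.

633.6 ms

Excluded: 1664, 1965
Retained (n=10): Σ = 6336
Mean = 6336/10 = 633.6000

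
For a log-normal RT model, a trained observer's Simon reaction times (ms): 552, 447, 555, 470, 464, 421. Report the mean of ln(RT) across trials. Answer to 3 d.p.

6.178

ln(RT): 6.3135, 6.1026, 6.3190, 6.1527, 6.1399, 6.0426
Σ ln(RT) = 37.0703
Mean = 37.0703/6 = 6.17839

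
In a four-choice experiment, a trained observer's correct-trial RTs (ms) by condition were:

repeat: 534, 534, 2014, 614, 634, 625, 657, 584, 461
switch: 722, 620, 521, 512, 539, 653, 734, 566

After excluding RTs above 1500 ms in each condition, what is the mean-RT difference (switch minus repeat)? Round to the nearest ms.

28 ms

repeat: exclude 2014
M(repeat) = 4643/8 = 580.375
M(switch) = 4867/8 = 608.375
Difference = 608.375 − 580.375 = 28.000 ms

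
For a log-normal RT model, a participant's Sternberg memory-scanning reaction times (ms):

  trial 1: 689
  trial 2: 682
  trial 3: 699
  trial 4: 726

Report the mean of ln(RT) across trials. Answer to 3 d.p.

6.549

ln(RT): 6.5352, 6.5250, 6.5497, 6.5876
Σ ln(RT) = 26.1975
Mean = 26.1975/4 = 6.54937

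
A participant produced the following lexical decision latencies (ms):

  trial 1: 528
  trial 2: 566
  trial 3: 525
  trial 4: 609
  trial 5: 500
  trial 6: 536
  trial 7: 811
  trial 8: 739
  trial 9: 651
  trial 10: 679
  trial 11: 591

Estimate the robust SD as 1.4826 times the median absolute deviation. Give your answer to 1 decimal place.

93.4 ms

Sorted: 500, 525, 528, 536, 566, 591, 609, 651, 679, 739, 811 → median = 591
|x − 591| sorted: 0, 18, 25, 55, 60, 63, 66, 88, 91, 148, 220 → MAD = 63
Robust SD ≈ 1.4826 × 63 = 93.404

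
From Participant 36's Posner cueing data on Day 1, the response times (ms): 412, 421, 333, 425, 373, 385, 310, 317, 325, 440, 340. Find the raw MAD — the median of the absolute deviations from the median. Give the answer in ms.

Sorted: 310, 317, 325, 333, 340, 373, 385, 412, 421, 425, 440 → median = 373
|x − 373|: 39, 48, 40, 52, 0, 12, 63, 56, 48, 67, 33
Sorted deviations: 0, 12, 33, 39, 40, 48, 48, 52, 56, 63, 67 → MAD = 48

48 ms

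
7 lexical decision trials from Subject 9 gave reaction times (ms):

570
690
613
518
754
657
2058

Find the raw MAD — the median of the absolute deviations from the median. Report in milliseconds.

Sorted: 518, 570, 613, 657, 690, 754, 2058 → median = 657
|x − 657|: 87, 33, 44, 139, 97, 0, 1401
Sorted deviations: 0, 33, 44, 87, 97, 139, 1401 → MAD = 87

87 ms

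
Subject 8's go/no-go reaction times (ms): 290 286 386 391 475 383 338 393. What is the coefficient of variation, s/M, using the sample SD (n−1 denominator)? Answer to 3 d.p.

n = 8, Σ = 2942, M = 367.7500
Σ(x−M)² = 26859.500; s = √(26859.500/7) = 61.9441
CV = 61.9441 / 367.7500 = 0.16844

0.168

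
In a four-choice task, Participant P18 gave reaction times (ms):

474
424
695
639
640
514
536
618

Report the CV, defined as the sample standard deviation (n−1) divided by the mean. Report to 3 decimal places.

n = 8, Σ = 4540, M = 567.5000
Σ(x−M)² = 62364.000; s = √(62364.000/7) = 94.3883
CV = 94.3883 / 567.5000 = 0.16632

0.166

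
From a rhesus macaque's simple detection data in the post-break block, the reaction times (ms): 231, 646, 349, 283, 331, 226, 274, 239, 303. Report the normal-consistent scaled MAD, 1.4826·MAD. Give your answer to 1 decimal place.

71.2 ms

Sorted: 226, 231, 239, 274, 283, 303, 331, 349, 646 → median = 283
|x − 283| sorted: 0, 9, 20, 44, 48, 52, 57, 66, 363 → MAD = 48
Robust SD ≈ 1.4826 × 48 = 71.165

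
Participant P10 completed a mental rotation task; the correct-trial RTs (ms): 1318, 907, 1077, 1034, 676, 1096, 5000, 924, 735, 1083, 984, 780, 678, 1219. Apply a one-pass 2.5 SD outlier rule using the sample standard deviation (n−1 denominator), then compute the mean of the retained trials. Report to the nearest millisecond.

n = 14, ΣRT = 17511, M = 1250.786
Σ(x−M)² = 15633732.36; s = √(15633732.36/13) = 1096.629
Cutoffs: 1250.786 ± 2.5·1096.629 → [-1490.8, 3992.4]
Outside: 5000 → excluded.
Retained (n=13): Σ = 12511, mean = 12511/13 = 962.385

962 ms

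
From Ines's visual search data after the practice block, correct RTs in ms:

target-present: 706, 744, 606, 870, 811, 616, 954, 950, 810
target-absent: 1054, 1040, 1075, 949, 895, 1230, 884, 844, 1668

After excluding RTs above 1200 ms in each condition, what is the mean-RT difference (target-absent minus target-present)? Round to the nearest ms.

178 ms

target-absent: exclude 1230, 1668
M(target-present) = 7067/9 = 785.222
M(target-absent) = 6741/7 = 963.000
Difference = 963.000 − 785.222 = 177.778 ms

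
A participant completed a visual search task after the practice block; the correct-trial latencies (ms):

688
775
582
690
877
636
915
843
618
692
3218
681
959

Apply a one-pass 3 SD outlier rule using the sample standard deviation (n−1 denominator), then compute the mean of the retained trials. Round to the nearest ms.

n = 13, ΣRT = 12174, M = 936.462
Σ(x−M)² = 5809563.23; s = √(5809563.23/12) = 695.795
Cutoffs: 936.462 ± 3·695.795 → [-1150.9, 3023.8]
Outside: 3218 → excluded.
Retained (n=12): Σ = 8956, mean = 8956/12 = 746.333

746 ms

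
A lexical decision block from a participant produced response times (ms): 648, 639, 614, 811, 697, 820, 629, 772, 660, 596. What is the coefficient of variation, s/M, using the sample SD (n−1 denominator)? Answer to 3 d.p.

0.120

n = 10, Σ = 6886, M = 688.6000
Σ(x−M)² = 61892.400; s = √(61892.400/9) = 82.9273
CV = 82.9273 / 688.6000 = 0.12043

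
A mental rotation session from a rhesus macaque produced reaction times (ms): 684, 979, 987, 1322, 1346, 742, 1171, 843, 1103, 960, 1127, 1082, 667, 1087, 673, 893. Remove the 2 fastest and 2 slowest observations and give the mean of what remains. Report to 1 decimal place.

971.5 ms

Sorted: 667, 673, 684, 742, 843, 893, 960, 979, 987, 1082, 1087, 1103, 1127, 1171, 1322, 1346
Drop lowest 2 (667, 673) and highest 2 (1322, 1346)
Remaining (n=12): Σ = 11658, mean = 11658/12 = 971.500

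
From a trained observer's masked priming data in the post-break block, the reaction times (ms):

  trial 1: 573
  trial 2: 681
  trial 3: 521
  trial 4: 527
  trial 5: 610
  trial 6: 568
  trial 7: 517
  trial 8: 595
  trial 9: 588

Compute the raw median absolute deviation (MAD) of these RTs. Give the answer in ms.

Sorted: 517, 521, 527, 568, 573, 588, 595, 610, 681 → median = 573
|x − 573|: 0, 108, 52, 46, 37, 5, 56, 22, 15
Sorted deviations: 0, 5, 15, 22, 37, 46, 52, 56, 108 → MAD = 37

37 ms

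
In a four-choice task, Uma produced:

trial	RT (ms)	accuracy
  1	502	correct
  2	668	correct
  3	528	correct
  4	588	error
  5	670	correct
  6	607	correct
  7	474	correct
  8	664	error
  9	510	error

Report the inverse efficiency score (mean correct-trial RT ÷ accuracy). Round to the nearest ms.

Correct trials (n=6): 502, 668, 528, 670, 607, 474
Mean correct RT = 3449/6 = 574.8333 ms
Proportion correct = 6/9
IES = 574.8333 / (6/9) = 862.250 ms

862 ms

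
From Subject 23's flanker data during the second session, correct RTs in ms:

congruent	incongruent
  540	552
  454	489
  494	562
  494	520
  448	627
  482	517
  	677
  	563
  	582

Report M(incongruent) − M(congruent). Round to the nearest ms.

M(congruent) = 2912/6 = 485.333
M(incongruent) = 5089/9 = 565.444
Difference = 565.444 − 485.333 = 80.111 ms

80 ms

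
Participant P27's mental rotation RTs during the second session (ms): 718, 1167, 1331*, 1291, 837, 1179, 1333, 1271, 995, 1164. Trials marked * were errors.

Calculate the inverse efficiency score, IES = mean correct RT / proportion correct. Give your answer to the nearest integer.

Correct trials (n=9): 718, 1167, 1291, 837, 1179, 1333, 1271, 995, 1164
Mean correct RT = 9955/9 = 1106.1111 ms
Proportion correct = 9/10
IES = 1106.1111 / (9/10) = 1229.012 ms

1229 ms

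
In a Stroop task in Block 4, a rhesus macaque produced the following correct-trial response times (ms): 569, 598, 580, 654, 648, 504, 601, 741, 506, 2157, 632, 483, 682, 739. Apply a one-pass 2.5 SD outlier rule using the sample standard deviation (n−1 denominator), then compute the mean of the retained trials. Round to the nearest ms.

n = 14, ΣRT = 10094, M = 721.000
Σ(x−M)² = 2304552.00; s = √(2304552.00/13) = 421.038
Cutoffs: 721.000 ± 2.5·421.038 → [-331.6, 1773.6]
Outside: 2157 → excluded.
Retained (n=13): Σ = 7937, mean = 7937/13 = 610.538

611 ms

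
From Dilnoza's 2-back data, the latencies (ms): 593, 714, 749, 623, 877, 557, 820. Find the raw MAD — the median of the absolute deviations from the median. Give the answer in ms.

106 ms

Sorted: 557, 593, 623, 714, 749, 820, 877 → median = 714
|x − 714|: 121, 0, 35, 91, 163, 157, 106
Sorted deviations: 0, 35, 91, 106, 121, 157, 163 → MAD = 106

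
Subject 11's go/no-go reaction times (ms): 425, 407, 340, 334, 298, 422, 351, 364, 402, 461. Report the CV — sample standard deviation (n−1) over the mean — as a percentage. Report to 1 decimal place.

n = 10, Σ = 3804, M = 380.4000
Σ(x−M)² = 23098.400; s = √(23098.400/9) = 50.6605
CV = 50.6605 / 380.4000 = 0.13318 = 13.318%

13.3%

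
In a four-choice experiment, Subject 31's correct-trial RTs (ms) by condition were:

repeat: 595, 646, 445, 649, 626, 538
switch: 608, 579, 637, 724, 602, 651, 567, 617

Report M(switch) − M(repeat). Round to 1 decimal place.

M(repeat) = 3499/6 = 583.167
M(switch) = 4985/8 = 623.125
Difference = 623.125 − 583.167 = 39.958 ms

40.0 ms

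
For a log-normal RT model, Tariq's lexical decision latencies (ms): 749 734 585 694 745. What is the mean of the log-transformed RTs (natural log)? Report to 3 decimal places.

ln(RT): 6.6187, 6.5985, 6.3716, 6.5425, 6.6134
Σ ln(RT) = 32.7447
Mean = 32.7447/5 = 6.54894

6.549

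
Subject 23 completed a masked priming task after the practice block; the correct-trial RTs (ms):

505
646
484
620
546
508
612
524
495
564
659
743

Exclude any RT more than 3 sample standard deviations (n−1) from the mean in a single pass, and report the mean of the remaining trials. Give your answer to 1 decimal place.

575.5 ms

n = 12, ΣRT = 6906, M = 575.500
Σ(x−M)² = 71345.00; s = √(71345.00/11) = 80.535
Cutoffs: 575.500 ± 3·80.535 → [333.9, 817.1]
No RTs fall outside the cutoffs; all 12 retained. Mean = 6906/12 = 575.500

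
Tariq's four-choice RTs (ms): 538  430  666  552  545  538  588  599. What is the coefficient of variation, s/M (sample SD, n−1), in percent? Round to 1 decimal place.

n = 8, Σ = 4456, M = 557.0000
Σ(x−M)² = 31626.000; s = √(31626.000/7) = 67.2161
CV = 67.2161 / 557.0000 = 0.12068 = 12.068%

12.1%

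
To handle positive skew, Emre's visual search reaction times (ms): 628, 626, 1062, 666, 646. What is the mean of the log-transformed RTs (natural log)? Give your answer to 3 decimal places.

ln(RT): 6.4425, 6.4394, 6.9679, 6.5013, 6.4708
Σ ln(RT) = 32.8219
Mean = 32.8219/5 = 6.56438

6.564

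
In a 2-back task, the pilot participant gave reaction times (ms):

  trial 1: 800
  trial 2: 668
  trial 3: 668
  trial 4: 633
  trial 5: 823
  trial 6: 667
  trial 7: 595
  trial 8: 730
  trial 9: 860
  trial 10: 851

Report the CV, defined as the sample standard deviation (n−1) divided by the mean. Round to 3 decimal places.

n = 10, Σ = 7295, M = 729.5000
Σ(x−M)² = 84378.500; s = √(84378.500/9) = 96.8266
CV = 96.8266 / 729.5000 = 0.13273

0.133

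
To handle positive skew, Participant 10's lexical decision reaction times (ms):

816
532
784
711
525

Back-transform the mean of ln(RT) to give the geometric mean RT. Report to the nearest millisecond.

ln(RT): 6.7044, 6.2766, 6.6644, 6.5667, 6.2634
Mean ln(RT) = 32.4755/5 = 6.49511
Geometric mean = exp(6.49511) = 661.90 ms

662 ms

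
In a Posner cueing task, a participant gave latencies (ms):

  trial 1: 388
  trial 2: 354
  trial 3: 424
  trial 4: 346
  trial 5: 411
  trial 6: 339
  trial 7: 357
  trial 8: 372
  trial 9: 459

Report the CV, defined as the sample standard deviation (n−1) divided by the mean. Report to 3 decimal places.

0.106

n = 9, Σ = 3450, M = 383.3333
Σ(x−M)² = 13208.000; s = √(13208.000/8) = 40.6325
CV = 40.6325 / 383.3333 = 0.10600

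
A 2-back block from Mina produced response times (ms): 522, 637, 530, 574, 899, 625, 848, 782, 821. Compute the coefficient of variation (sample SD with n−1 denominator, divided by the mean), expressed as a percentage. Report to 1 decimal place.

n = 9, Σ = 6238, M = 693.1111
Σ(x−M)² = 168496.889; s = √(168496.889/8) = 145.1279
CV = 145.1279 / 693.1111 = 0.20939 = 20.939%

20.9%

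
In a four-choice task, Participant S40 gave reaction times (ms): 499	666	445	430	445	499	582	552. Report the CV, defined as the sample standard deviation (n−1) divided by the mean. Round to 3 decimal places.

n = 8, Σ = 4118, M = 514.7500
Σ(x−M)² = 46195.500; s = √(46195.500/7) = 81.2364
CV = 81.2364 / 514.7500 = 0.15782

0.158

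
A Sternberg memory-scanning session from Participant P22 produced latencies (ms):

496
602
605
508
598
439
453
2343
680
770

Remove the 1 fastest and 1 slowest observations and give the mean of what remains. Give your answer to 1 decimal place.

Sorted: 439, 453, 496, 508, 598, 602, 605, 680, 770, 2343
Drop lowest 1 (439) and highest 1 (2343)
Remaining (n=8): Σ = 4712, mean = 4712/8 = 589.000

589.0 ms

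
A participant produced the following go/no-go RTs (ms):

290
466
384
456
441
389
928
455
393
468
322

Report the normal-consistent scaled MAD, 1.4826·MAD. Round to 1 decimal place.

Sorted: 290, 322, 384, 389, 393, 441, 455, 456, 466, 468, 928 → median = 441
|x − 441| sorted: 0, 14, 15, 25, 27, 48, 52, 57, 119, 151, 487 → MAD = 48
Robust SD ≈ 1.4826 × 48 = 71.165

71.2 ms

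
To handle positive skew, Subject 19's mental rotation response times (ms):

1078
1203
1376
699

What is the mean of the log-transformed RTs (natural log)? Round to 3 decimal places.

6.963

ln(RT): 6.9829, 7.0926, 7.2269, 6.5497
Σ ln(RT) = 27.8520
Mean = 27.8520/4 = 6.96301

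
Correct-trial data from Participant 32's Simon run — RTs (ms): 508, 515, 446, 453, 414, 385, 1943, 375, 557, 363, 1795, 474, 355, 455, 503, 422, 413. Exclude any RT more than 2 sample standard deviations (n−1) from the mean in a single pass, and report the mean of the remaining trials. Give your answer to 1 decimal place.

n = 17, ΣRT = 10376, M = 610.353
Σ(x−M)² = 3653317.88; s = √(3653317.88/16) = 477.841
Cutoffs: 610.353 ± 2·477.841 → [-345.3, 1566.0]
Outside: 1795, 1943 → excluded.
Retained (n=15): Σ = 6638, mean = 6638/15 = 442.533

442.5 ms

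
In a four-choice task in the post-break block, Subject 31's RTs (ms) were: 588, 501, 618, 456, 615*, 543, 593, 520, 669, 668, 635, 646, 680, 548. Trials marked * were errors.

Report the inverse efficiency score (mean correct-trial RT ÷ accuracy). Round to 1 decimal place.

635.0 ms

Correct trials (n=13): 588, 501, 618, 456, 543, 593, 520, 669, 668, 635, 646, 680, 548
Mean correct RT = 7665/13 = 589.6154 ms
Proportion correct = 13/14
IES = 589.6154 / (13/14) = 634.970 ms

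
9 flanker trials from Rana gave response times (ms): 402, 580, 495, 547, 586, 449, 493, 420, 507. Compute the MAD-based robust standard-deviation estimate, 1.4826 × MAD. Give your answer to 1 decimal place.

77.1 ms

Sorted: 402, 420, 449, 493, 495, 507, 547, 580, 586 → median = 495
|x − 495| sorted: 0, 2, 12, 46, 52, 75, 85, 91, 93 → MAD = 52
Robust SD ≈ 1.4826 × 52 = 77.095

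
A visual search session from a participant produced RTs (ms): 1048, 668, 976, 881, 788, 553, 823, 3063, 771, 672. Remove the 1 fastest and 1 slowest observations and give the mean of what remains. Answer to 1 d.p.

Sorted: 553, 668, 672, 771, 788, 823, 881, 976, 1048, 3063
Drop lowest 1 (553) and highest 1 (3063)
Remaining (n=8): Σ = 6627, mean = 6627/8 = 828.375

828.4 ms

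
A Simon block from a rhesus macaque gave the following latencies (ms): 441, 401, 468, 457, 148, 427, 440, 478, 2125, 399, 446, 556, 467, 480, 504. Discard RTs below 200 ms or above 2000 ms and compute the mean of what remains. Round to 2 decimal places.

458.77 ms

Excluded: 148, 2125
Retained (n=13): Σ = 5964
Mean = 5964/13 = 458.7692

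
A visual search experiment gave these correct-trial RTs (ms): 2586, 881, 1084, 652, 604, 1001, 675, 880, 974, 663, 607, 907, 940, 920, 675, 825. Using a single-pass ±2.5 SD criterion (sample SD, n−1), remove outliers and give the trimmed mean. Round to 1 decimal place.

n = 16, ΣRT = 14874, M = 929.625
Σ(x−M)² = 3278909.75; s = √(3278909.75/15) = 467.540
Cutoffs: 929.625 ± 2.5·467.540 → [-239.2, 2098.5]
Outside: 2586 → excluded.
Retained (n=15): Σ = 12288, mean = 12288/15 = 819.200

819.2 ms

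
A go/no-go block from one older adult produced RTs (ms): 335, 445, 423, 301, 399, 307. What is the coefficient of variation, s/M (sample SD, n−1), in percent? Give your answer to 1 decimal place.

16.8%

n = 6, Σ = 2210, M = 368.3333
Σ(x−M)² = 19213.333; s = √(19213.333/5) = 61.9892
CV = 61.9892 / 368.3333 = 0.16830 = 16.830%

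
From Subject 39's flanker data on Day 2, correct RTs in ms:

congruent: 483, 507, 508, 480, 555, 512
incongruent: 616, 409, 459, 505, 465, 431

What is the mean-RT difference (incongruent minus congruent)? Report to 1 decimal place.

-26.7 ms

M(congruent) = 3045/6 = 507.500
M(incongruent) = 2885/6 = 480.833
Difference = 480.833 − 507.500 = -26.667 ms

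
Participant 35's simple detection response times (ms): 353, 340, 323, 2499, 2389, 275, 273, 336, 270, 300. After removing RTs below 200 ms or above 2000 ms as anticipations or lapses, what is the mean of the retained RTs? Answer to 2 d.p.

Excluded: 2389, 2499
Retained (n=8): Σ = 2470
Mean = 2470/8 = 308.7500

308.75 ms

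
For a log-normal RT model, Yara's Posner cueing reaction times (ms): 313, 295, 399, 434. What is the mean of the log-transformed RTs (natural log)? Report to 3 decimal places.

5.874

ln(RT): 5.7462, 5.6870, 5.9890, 6.0730
Σ ln(RT) = 23.4952
Mean = 23.4952/4 = 5.87380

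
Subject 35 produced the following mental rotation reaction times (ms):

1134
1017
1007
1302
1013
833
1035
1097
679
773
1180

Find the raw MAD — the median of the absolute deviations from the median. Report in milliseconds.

Sorted: 679, 773, 833, 1007, 1013, 1017, 1035, 1097, 1134, 1180, 1302 → median = 1017
|x − 1017|: 117, 0, 10, 285, 4, 184, 18, 80, 338, 244, 163
Sorted deviations: 0, 4, 10, 18, 80, 117, 163, 184, 244, 285, 338 → MAD = 117

117 ms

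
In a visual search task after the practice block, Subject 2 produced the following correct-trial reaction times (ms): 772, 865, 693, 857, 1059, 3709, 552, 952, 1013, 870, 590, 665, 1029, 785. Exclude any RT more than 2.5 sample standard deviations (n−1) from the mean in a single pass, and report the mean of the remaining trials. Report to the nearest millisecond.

n = 14, ΣRT = 14411, M = 1029.357
Σ(x−M)² = 8062471.21; s = √(8062471.21/13) = 787.521
Cutoffs: 1029.357 ± 2.5·787.521 → [-939.4, 2998.2]
Outside: 3709 → excluded.
Retained (n=13): Σ = 10702, mean = 10702/13 = 823.231

823 ms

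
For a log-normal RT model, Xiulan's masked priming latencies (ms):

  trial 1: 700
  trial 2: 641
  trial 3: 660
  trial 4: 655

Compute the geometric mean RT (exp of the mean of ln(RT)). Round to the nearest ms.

ln(RT): 6.5511, 6.4630, 6.4922, 6.4846
Mean ln(RT) = 25.9910/4 = 6.49775
Geometric mean = exp(6.49775) = 663.64 ms

664 ms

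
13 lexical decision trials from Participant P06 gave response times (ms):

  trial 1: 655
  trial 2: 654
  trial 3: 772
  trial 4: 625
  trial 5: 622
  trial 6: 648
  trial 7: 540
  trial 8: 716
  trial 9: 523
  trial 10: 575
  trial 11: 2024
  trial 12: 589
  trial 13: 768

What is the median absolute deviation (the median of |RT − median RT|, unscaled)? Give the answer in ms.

Sorted: 523, 540, 575, 589, 622, 625, 648, 654, 655, 716, 768, 772, 2024 → median = 648
|x − 648|: 7, 6, 124, 23, 26, 0, 108, 68, 125, 73, 1376, 59, 120
Sorted deviations: 0, 6, 7, 23, 26, 59, 68, 73, 108, 120, 124, 125, 1376 → MAD = 68

68 ms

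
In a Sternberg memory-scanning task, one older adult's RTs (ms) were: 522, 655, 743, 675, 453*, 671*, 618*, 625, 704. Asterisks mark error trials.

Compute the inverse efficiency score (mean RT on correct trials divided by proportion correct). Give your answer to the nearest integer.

Correct trials (n=6): 522, 655, 743, 675, 625, 704
Mean correct RT = 3924/6 = 654.0000 ms
Proportion correct = 6/9
IES = 654.0000 / (6/9) = 981.000 ms

981 ms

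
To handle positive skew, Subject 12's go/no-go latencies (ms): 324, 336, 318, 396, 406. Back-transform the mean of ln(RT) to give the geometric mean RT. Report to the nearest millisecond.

354 ms

ln(RT): 5.7807, 5.8171, 5.7621, 5.9814, 6.0064
Mean ln(RT) = 29.3477/5 = 5.86953
Geometric mean = exp(5.86953) = 354.08 ms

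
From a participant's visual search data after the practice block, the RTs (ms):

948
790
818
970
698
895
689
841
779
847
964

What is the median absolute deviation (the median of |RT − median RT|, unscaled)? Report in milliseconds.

Sorted: 689, 698, 779, 790, 818, 841, 847, 895, 948, 964, 970 → median = 841
|x − 841|: 107, 51, 23, 129, 143, 54, 152, 0, 62, 6, 123
Sorted deviations: 0, 6, 23, 51, 54, 62, 107, 123, 129, 143, 152 → MAD = 62

62 ms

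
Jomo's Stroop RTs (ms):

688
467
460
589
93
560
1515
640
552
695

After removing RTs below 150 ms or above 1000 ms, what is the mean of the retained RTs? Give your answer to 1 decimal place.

Excluded: 93, 1515
Retained (n=8): Σ = 4651
Mean = 4651/8 = 581.3750

581.4 ms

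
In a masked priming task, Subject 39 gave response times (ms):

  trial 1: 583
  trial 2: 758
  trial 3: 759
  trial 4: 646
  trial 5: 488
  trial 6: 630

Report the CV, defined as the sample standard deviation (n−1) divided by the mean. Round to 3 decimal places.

n = 6, Σ = 3864, M = 644.0000
Σ(x−M)² = 54478.000; s = √(54478.000/5) = 104.3820
CV = 104.3820 / 644.0000 = 0.16208

0.162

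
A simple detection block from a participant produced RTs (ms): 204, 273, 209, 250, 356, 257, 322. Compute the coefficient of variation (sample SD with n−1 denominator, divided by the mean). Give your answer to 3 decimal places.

n = 7, Σ = 1871, M = 267.2857
Σ(x−M)² = 18703.429; s = √(18703.429/6) = 55.8322
CV = 55.8322 / 267.2857 = 0.20889

0.209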